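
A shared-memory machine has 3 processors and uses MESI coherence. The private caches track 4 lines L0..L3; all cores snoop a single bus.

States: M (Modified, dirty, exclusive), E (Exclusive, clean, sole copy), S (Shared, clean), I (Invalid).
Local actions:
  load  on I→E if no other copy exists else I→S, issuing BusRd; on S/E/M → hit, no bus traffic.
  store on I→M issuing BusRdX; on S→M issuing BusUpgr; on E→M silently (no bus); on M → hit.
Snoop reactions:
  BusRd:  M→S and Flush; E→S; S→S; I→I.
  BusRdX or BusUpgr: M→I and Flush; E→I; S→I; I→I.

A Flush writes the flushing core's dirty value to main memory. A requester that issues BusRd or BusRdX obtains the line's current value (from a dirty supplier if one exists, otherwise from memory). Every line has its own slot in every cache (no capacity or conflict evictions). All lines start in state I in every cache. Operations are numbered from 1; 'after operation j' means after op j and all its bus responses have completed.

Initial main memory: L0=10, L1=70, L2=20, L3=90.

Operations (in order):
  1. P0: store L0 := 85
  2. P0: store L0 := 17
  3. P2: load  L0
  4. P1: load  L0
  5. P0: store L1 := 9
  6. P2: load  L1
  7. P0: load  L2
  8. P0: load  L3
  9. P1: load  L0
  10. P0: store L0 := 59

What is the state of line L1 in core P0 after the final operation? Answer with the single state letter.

state = S

step 1: P0: store L0 := 85  ⟶  MII  (L0)  txn=BusRdX  M[L0]=10
step 2: P0: store L0 := 17  ⟶  MII  (L0)  txn=∅  M[L0]=10
step 3: P2: load  L0  ⟶  SIS  (L0)  txn=BusRd+Flush  M[L0]=17
step 4: P1: load  L0  ⟶  SSS  (L0)  txn=BusRd  M[L0]=17
step 5: P0: store L1 := 9  ⟶  MII  (L1)  txn=BusRdX  M[L1]=70
step 6: P2: load  L1  ⟶  SIS  (L1)  txn=BusRd+Flush  M[L1]=9
step 7: P0: load  L2  ⟶  EII  (L2)  txn=BusRd  M[L2]=20
step 8: P0: load  L3  ⟶  EII  (L3)  txn=BusRd  M[L3]=90
step 9: P1: load  L0  ⟶  SSS  (L0)  txn=∅  M[L0]=17
step 10: P0: store L0 := 59  ⟶  MII  (L0)  txn=BusUpgr  M[L0]=17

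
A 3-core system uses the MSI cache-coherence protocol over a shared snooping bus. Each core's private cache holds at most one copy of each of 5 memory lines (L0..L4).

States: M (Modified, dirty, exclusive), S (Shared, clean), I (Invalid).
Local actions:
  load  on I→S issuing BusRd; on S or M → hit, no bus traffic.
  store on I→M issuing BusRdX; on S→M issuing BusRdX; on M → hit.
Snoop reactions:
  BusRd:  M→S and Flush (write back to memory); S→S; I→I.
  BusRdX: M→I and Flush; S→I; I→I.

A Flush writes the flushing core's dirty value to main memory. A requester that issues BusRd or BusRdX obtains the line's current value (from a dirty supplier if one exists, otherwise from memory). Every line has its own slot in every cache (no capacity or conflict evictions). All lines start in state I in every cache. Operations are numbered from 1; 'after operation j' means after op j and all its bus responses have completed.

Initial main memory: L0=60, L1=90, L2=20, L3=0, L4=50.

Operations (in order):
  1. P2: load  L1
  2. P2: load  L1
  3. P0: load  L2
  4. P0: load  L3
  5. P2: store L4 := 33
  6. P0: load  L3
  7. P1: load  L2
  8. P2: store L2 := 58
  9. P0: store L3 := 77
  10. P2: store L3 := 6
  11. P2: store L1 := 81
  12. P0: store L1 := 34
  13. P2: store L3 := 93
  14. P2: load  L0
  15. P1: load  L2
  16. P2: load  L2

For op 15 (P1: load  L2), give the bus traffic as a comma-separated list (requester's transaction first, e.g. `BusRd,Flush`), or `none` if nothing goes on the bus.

  op1 P2: load  L1 → I/I/S on L1; bus BusRd; mem=90
  op2 P2: load  L1 → I/I/S on L1; bus (none); mem=90
  op3 P0: load  L2 → S/I/I on L2; bus BusRd; mem=20
  op4 P0: load  L3 → S/I/I on L3; bus BusRd; mem=0
  op5 P2: store L4 := 33 → I/I/M on L4; bus BusRdX; mem=50
  op6 P0: load  L3 → S/I/I on L3; bus (none); mem=0
  op7 P1: load  L2 → S/S/I on L2; bus BusRd; mem=20
  op8 P2: store L2 := 58 → I/I/M on L2; bus BusRdX; mem=20
  op9 P0: store L3 := 77 → M/I/I on L3; bus BusRdX; mem=0
  op10 P2: store L3 := 6 → I/I/M on L3; bus BusRdX Flush; mem=77
  op11 P2: store L1 := 81 → I/I/M on L1; bus BusRdX; mem=90
  op12 P0: store L1 := 34 → M/I/I on L1; bus BusRdX Flush; mem=81
  op13 P2: store L3 := 93 → I/I/M on L3; bus (none); mem=77
  op14 P2: load  L0 → I/I/S on L0; bus BusRd; mem=60
  op15 P1: load  L2 → I/S/S on L2; bus BusRd Flush; mem=58
  op16 P2: load  L2 → I/S/S on L2; bus (none); mem=58

bus = BusRd,Flush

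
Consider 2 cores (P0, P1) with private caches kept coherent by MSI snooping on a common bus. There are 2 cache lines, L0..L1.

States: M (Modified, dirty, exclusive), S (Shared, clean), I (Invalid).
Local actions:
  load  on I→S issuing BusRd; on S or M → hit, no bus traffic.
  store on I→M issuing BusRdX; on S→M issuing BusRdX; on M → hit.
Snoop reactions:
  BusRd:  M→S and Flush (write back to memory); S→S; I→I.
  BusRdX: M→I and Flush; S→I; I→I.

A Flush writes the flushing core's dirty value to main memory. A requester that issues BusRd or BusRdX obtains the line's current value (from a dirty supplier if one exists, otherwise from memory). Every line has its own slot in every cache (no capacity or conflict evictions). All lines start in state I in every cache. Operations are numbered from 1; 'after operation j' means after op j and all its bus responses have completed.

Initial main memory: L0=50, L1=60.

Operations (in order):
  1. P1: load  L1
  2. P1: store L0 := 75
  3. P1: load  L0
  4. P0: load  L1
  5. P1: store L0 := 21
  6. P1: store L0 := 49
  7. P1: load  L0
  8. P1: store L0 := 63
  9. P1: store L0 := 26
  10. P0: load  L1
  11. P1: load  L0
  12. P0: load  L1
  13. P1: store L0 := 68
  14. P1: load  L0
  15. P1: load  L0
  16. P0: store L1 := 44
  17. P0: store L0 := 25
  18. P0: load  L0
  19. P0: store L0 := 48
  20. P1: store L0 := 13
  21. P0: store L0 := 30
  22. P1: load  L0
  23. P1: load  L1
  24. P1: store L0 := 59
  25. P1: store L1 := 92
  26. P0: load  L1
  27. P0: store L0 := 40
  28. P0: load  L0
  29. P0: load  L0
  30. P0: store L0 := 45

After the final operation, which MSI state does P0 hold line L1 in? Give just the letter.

step 1: P1: load  L1  ⟶  IS  (L1)  txn=BusRd  M[L1]=60
step 2: P1: store L0 := 75  ⟶  IM  (L0)  txn=BusRdX  M[L0]=50
step 3: P1: load  L0  ⟶  IM  (L0)  txn=∅  M[L0]=50
step 4: P0: load  L1  ⟶  SS  (L1)  txn=BusRd  M[L1]=60
step 5: P1: store L0 := 21  ⟶  IM  (L0)  txn=∅  M[L0]=50
step 6: P1: store L0 := 49  ⟶  IM  (L0)  txn=∅  M[L0]=50
step 7: P1: load  L0  ⟶  IM  (L0)  txn=∅  M[L0]=50
step 8: P1: store L0 := 63  ⟶  IM  (L0)  txn=∅  M[L0]=50
step 9: P1: store L0 := 26  ⟶  IM  (L0)  txn=∅  M[L0]=50
step 10: P0: load  L1  ⟶  SS  (L1)  txn=∅  M[L1]=60
step 11: P1: load  L0  ⟶  IM  (L0)  txn=∅  M[L0]=50
step 12: P0: load  L1  ⟶  SS  (L1)  txn=∅  M[L1]=60
step 13: P1: store L0 := 68  ⟶  IM  (L0)  txn=∅  M[L0]=50
step 14: P1: load  L0  ⟶  IM  (L0)  txn=∅  M[L0]=50
step 15: P1: load  L0  ⟶  IM  (L0)  txn=∅  M[L0]=50
step 16: P0: store L1 := 44  ⟶  MI  (L1)  txn=BusRdX  M[L1]=60
step 17: P0: store L0 := 25  ⟶  MI  (L0)  txn=BusRdX+Flush  M[L0]=68
step 18: P0: load  L0  ⟶  MI  (L0)  txn=∅  M[L0]=68
step 19: P0: store L0 := 48  ⟶  MI  (L0)  txn=∅  M[L0]=68
step 20: P1: store L0 := 13  ⟶  IM  (L0)  txn=BusRdX+Flush  M[L0]=48
step 21: P0: store L0 := 30  ⟶  MI  (L0)  txn=BusRdX+Flush  M[L0]=13
step 22: P1: load  L0  ⟶  SS  (L0)  txn=BusRd+Flush  M[L0]=30
step 23: P1: load  L1  ⟶  SS  (L1)  txn=BusRd+Flush  M[L1]=44
step 24: P1: store L0 := 59  ⟶  IM  (L0)  txn=BusRdX  M[L0]=30
step 25: P1: store L1 := 92  ⟶  IM  (L1)  txn=BusRdX  M[L1]=44
step 26: P0: load  L1  ⟶  SS  (L1)  txn=BusRd+Flush  M[L1]=92
step 27: P0: store L0 := 40  ⟶  MI  (L0)  txn=BusRdX+Flush  M[L0]=59
step 28: P0: load  L0  ⟶  MI  (L0)  txn=∅  M[L0]=59
step 29: P0: load  L0  ⟶  MI  (L0)  txn=∅  M[L0]=59
step 30: P0: store L0 := 45  ⟶  MI  (L0)  txn=∅  M[L0]=59

state = S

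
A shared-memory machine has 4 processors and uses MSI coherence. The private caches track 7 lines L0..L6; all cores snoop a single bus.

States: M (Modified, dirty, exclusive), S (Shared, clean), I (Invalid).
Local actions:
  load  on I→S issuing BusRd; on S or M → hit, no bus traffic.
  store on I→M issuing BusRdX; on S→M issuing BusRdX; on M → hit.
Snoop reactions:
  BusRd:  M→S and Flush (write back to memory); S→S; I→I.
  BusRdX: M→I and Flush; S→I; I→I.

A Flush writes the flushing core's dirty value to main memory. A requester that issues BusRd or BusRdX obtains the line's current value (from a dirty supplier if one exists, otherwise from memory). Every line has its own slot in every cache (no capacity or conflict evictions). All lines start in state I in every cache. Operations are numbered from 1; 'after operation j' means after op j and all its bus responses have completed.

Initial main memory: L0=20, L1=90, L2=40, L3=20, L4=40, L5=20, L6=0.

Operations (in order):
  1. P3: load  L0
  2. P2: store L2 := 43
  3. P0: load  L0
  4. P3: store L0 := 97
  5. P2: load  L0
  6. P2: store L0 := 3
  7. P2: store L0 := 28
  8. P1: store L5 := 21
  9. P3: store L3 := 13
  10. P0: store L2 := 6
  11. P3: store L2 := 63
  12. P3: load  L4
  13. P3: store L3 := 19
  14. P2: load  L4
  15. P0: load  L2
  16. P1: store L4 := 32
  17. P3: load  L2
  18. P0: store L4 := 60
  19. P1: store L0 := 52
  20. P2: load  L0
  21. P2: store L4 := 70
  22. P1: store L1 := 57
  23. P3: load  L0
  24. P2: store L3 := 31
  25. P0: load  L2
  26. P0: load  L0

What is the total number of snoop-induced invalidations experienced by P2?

1. P3: load  L0  bus=[BusRd]  L0: P0=I P1=I P2=I P3=S  mem[L0]=20
2. P2: store L2 := 43  bus=[BusRdX]  L2: P0=I P1=I P2=M P3=I  mem[L2]=40
3. P0: load  L0  bus=[BusRd]  L0: P0=S P1=I P2=I P3=S  mem[L0]=20
4. P3: store L0 := 97  bus=[BusRdX]  L0: P0=I P1=I P2=I P3=M  mem[L0]=20
5. P2: load  L0  bus=[BusRd,Flush]  L0: P0=I P1=I P2=S P3=S  mem[L0]=97
6. P2: store L0 := 3  bus=[BusRdX]  L0: P0=I P1=I P2=M P3=I  mem[L0]=97
7. P2: store L0 := 28  bus=[-]  L0: P0=I P1=I P2=M P3=I  mem[L0]=97
8. P1: store L5 := 21  bus=[BusRdX]  L5: P0=I P1=M P2=I P3=I  mem[L5]=20
9. P3: store L3 := 13  bus=[BusRdX]  L3: P0=I P1=I P2=I P3=M  mem[L3]=20
10. P0: store L2 := 6  bus=[BusRdX,Flush]  L2: P0=M P1=I P2=I P3=I  mem[L2]=43
11. P3: store L2 := 63  bus=[BusRdX,Flush]  L2: P0=I P1=I P2=I P3=M  mem[L2]=6
12. P3: load  L4  bus=[BusRd]  L4: P0=I P1=I P2=I P3=S  mem[L4]=40
13. P3: store L3 := 19  bus=[-]  L3: P0=I P1=I P2=I P3=M  mem[L3]=20
14. P2: load  L4  bus=[BusRd]  L4: P0=I P1=I P2=S P3=S  mem[L4]=40
15. P0: load  L2  bus=[BusRd,Flush]  L2: P0=S P1=I P2=I P3=S  mem[L2]=63
16. P1: store L4 := 32  bus=[BusRdX]  L4: P0=I P1=M P2=I P3=I  mem[L4]=40
17. P3: load  L2  bus=[-]  L2: P0=S P1=I P2=I P3=S  mem[L2]=63
18. P0: store L4 := 60  bus=[BusRdX,Flush]  L4: P0=M P1=I P2=I P3=I  mem[L4]=32
19. P1: store L0 := 52  bus=[BusRdX,Flush]  L0: P0=I P1=M P2=I P3=I  mem[L0]=28
20. P2: load  L0  bus=[BusRd,Flush]  L0: P0=I P1=S P2=S P3=I  mem[L0]=52
21. P2: store L4 := 70  bus=[BusRdX,Flush]  L4: P0=I P1=I P2=M P3=I  mem[L4]=60
22. P1: store L1 := 57  bus=[BusRdX]  L1: P0=I P1=M P2=I P3=I  mem[L1]=90
23. P3: load  L0  bus=[BusRd]  L0: P0=I P1=S P2=S P3=S  mem[L0]=52
24. P2: store L3 := 31  bus=[BusRdX,Flush]  L3: P0=I P1=I P2=M P3=I  mem[L3]=19
25. P0: load  L2  bus=[-]  L2: P0=S P1=I P2=I P3=S  mem[L2]=63
26. P0: load  L0  bus=[BusRd]  L0: P0=S P1=S P2=S P3=S  mem[L0]=52

invalidations = 3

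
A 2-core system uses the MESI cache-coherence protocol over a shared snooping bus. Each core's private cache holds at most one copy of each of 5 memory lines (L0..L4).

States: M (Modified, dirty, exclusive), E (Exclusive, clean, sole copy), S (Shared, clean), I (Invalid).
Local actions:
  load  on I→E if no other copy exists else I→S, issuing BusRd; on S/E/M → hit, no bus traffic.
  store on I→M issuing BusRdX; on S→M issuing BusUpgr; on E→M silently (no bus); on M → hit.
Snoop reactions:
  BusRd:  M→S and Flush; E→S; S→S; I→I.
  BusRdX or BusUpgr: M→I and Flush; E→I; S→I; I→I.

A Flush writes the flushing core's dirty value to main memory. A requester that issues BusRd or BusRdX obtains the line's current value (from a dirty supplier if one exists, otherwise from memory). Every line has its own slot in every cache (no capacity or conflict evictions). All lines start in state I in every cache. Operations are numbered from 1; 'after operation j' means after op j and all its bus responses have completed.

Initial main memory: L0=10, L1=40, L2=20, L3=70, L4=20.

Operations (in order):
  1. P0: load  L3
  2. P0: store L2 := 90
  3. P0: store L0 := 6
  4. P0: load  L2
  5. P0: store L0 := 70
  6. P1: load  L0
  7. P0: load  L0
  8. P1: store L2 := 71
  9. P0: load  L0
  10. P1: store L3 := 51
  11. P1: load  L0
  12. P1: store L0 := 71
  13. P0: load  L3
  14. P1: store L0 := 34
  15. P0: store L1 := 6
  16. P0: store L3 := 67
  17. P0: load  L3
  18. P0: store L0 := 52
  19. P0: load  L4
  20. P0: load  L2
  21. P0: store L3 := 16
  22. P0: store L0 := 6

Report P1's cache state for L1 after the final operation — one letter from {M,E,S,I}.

1. P0: load  L3  bus=[BusRd]  L3: P0=E P1=I  mem[L3]=70
2. P0: store L2 := 90  bus=[BusRdX]  L2: P0=M P1=I  mem[L2]=20
3. P0: store L0 := 6  bus=[BusRdX]  L0: P0=M P1=I  mem[L0]=10
4. P0: load  L2  bus=[-]  L2: P0=M P1=I  mem[L2]=20
5. P0: store L0 := 70  bus=[-]  L0: P0=M P1=I  mem[L0]=10
6. P1: load  L0  bus=[BusRd,Flush]  L0: P0=S P1=S  mem[L0]=70
7. P0: load  L0  bus=[-]  L0: P0=S P1=S  mem[L0]=70
8. P1: store L2 := 71  bus=[BusRdX,Flush]  L2: P0=I P1=M  mem[L2]=90
9. P0: load  L0  bus=[-]  L0: P0=S P1=S  mem[L0]=70
10. P1: store L3 := 51  bus=[BusRdX]  L3: P0=I P1=M  mem[L3]=70
11. P1: load  L0  bus=[-]  L0: P0=S P1=S  mem[L0]=70
12. P1: store L0 := 71  bus=[BusUpgr]  L0: P0=I P1=M  mem[L0]=70
13. P0: load  L3  bus=[BusRd,Flush]  L3: P0=S P1=S  mem[L3]=51
14. P1: store L0 := 34  bus=[-]  L0: P0=I P1=M  mem[L0]=70
15. P0: store L1 := 6  bus=[BusRdX]  L1: P0=M P1=I  mem[L1]=40
16. P0: store L3 := 67  bus=[BusUpgr]  L3: P0=M P1=I  mem[L3]=51
17. P0: load  L3  bus=[-]  L3: P0=M P1=I  mem[L3]=51
18. P0: store L0 := 52  bus=[BusRdX,Flush]  L0: P0=M P1=I  mem[L0]=34
19. P0: load  L4  bus=[BusRd]  L4: P0=E P1=I  mem[L4]=20
20. P0: load  L2  bus=[BusRd,Flush]  L2: P0=S P1=S  mem[L2]=71
21. P0: store L3 := 16  bus=[-]  L3: P0=M P1=I  mem[L3]=51
22. P0: store L0 := 6  bus=[-]  L0: P0=M P1=I  mem[L0]=34

state = I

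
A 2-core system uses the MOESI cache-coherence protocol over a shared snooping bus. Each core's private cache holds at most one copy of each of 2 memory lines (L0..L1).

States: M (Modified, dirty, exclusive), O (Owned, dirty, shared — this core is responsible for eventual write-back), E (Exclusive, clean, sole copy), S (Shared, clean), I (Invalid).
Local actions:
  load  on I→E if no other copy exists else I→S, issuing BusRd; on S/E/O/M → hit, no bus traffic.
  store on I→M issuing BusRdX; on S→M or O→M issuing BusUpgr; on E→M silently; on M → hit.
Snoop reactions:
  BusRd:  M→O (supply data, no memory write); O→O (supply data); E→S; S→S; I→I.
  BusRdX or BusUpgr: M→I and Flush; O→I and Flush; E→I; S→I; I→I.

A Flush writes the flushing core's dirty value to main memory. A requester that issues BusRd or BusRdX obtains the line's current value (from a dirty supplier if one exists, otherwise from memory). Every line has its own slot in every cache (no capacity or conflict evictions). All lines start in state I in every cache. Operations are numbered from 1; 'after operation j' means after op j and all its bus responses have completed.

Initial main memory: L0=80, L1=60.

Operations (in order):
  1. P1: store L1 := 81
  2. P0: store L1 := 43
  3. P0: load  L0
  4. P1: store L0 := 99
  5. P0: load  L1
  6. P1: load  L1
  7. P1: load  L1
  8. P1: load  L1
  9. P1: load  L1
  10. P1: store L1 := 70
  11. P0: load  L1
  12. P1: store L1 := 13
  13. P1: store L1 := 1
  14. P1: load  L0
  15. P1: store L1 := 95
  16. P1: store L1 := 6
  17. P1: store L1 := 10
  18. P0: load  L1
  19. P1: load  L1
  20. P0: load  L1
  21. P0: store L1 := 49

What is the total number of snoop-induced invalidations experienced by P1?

invalidations = 2

  op1 P1: store L1 := 81 → I/M on L1; bus BusRdX; mem=60
  op2 P0: store L1 := 43 → M/I on L1; bus BusRdX Flush; mem=81
  op3 P0: load  L0 → E/I on L0; bus BusRd; mem=80
  op4 P1: store L0 := 99 → I/M on L0; bus BusRdX; mem=80
  op5 P0: load  L1 → M/I on L1; bus (none); mem=81
  op6 P1: load  L1 → O/S on L1; bus BusRd; mem=81
  op7 P1: load  L1 → O/S on L1; bus (none); mem=81
  op8 P1: load  L1 → O/S on L1; bus (none); mem=81
  op9 P1: load  L1 → O/S on L1; bus (none); mem=81
  op10 P1: store L1 := 70 → I/M on L1; bus BusUpgr Flush; mem=43
  op11 P0: load  L1 → S/O on L1; bus BusRd; mem=43
  op12 P1: store L1 := 13 → I/M on L1; bus BusUpgr; mem=43
  op13 P1: store L1 := 1 → I/M on L1; bus (none); mem=43
  op14 P1: load  L0 → I/M on L0; bus (none); mem=80
  op15 P1: store L1 := 95 → I/M on L1; bus (none); mem=43
  op16 P1: store L1 := 6 → I/M on L1; bus (none); mem=43
  op17 P1: store L1 := 10 → I/M on L1; bus (none); mem=43
  op18 P0: load  L1 → S/O on L1; bus BusRd; mem=43
  op19 P1: load  L1 → S/O on L1; bus (none); mem=43
  op20 P0: load  L1 → S/O on L1; bus (none); mem=43
  op21 P0: store L1 := 49 → M/I on L1; bus BusUpgr Flush; mem=10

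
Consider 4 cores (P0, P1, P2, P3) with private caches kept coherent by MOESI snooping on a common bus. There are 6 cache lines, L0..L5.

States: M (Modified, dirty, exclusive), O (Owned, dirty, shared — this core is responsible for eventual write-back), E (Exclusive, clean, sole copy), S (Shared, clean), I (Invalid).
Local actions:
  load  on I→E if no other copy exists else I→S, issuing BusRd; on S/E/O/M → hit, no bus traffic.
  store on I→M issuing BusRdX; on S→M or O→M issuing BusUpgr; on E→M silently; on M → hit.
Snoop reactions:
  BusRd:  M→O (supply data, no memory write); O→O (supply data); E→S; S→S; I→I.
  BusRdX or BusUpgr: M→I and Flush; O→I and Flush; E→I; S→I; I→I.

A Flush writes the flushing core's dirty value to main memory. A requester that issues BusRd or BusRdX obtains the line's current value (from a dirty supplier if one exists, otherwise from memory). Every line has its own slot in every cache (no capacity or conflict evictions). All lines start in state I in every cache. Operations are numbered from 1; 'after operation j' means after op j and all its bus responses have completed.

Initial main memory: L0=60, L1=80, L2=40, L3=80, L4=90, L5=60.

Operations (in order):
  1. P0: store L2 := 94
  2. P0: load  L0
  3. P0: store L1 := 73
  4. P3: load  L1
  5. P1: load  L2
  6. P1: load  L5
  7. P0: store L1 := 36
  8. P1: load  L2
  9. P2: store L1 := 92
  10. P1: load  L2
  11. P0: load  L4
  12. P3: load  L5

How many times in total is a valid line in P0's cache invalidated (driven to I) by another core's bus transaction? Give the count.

1. P0: store L2 := 94  bus=[BusRdX]  L2: P0=M P1=I P2=I P3=I  mem[L2]=40
2. P0: load  L0  bus=[BusRd]  L0: P0=E P1=I P2=I P3=I  mem[L0]=60
3. P0: store L1 := 73  bus=[BusRdX]  L1: P0=M P1=I P2=I P3=I  mem[L1]=80
4. P3: load  L1  bus=[BusRd]  L1: P0=O P1=I P2=I P3=S  mem[L1]=80
5. P1: load  L2  bus=[BusRd]  L2: P0=O P1=S P2=I P3=I  mem[L2]=40
6. P1: load  L5  bus=[BusRd]  L5: P0=I P1=E P2=I P3=I  mem[L5]=60
7. P0: store L1 := 36  bus=[BusUpgr]  L1: P0=M P1=I P2=I P3=I  mem[L1]=80
8. P1: load  L2  bus=[-]  L2: P0=O P1=S P2=I P3=I  mem[L2]=40
9. P2: store L1 := 92  bus=[BusRdX,Flush]  L1: P0=I P1=I P2=M P3=I  mem[L1]=36
10. P1: load  L2  bus=[-]  L2: P0=O P1=S P2=I P3=I  mem[L2]=40
11. P0: load  L4  bus=[BusRd]  L4: P0=E P1=I P2=I P3=I  mem[L4]=90
12. P3: load  L5  bus=[BusRd]  L5: P0=I P1=S P2=I P3=S  mem[L5]=60

invalidations = 1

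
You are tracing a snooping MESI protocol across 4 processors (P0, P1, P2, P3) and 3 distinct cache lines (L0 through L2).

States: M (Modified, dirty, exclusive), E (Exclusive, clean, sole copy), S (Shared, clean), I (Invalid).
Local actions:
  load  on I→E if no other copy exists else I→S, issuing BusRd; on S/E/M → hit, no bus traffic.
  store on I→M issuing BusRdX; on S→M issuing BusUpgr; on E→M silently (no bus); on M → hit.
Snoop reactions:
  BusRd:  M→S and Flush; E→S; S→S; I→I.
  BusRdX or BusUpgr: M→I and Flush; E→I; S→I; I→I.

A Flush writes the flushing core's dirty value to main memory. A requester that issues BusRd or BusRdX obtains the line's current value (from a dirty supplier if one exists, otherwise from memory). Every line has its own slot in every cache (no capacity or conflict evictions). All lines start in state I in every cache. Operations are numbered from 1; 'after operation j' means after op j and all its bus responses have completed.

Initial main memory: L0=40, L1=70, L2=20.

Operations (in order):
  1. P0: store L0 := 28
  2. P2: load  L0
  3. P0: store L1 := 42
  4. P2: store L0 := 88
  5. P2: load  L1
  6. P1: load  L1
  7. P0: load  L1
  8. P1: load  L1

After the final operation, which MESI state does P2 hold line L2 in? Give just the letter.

state = I

[1] P0: store L0 := 28 | P0:M(28), P1:I, P2:I, P3:I | bus: BusRdX
[2] P2: load  L0 | P0:S(28), P1:I, P2:S(28), P3:I | bus: BusRd,Flush
[3] P0: store L1 := 42 | P0:M(42), P1:I, P2:I, P3:I | bus: BusRdX
[4] P2: store L0 := 88 | P0:I, P1:I, P2:M(88), P3:I | bus: BusUpgr
[5] P2: load  L1 | P0:S(42), P1:I, P2:S(42), P3:I | bus: BusRd,Flush
[6] P1: load  L1 | P0:S(42), P1:S(42), P2:S(42), P3:I | bus: BusRd
[7] P0: load  L1 | P0:S(42), P1:S(42), P2:S(42), P3:I | bus: none
[8] P1: load  L1 | P0:S(42), P1:S(42), P2:S(42), P3:I | bus: none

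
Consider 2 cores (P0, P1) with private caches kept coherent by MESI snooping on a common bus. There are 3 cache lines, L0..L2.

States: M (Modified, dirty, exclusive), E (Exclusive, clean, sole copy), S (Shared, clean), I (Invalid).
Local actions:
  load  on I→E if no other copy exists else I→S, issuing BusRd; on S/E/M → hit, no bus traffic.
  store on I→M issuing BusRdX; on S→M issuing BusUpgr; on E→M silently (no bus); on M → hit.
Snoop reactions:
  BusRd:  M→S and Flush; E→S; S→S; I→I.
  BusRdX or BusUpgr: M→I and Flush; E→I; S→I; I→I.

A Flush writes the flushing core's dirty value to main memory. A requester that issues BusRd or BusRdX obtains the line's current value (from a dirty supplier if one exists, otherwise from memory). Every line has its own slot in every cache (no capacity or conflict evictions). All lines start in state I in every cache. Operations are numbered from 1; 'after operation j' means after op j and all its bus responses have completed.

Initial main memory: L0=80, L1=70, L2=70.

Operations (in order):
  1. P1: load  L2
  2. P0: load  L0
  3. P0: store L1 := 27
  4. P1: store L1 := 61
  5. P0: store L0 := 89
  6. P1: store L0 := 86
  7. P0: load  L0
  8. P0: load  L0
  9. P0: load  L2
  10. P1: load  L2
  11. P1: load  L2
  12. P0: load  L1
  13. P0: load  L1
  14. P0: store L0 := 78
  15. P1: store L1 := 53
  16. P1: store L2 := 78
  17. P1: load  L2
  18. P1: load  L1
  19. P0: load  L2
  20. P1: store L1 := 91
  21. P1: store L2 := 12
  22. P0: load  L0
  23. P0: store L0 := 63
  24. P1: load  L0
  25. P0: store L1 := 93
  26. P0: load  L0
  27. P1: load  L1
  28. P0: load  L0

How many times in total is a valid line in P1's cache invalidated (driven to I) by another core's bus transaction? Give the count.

invalidations = 2

  op1 P1: load  L2 → I/E on L2; bus BusRd; mem=70
  op2 P0: load  L0 → E/I on L0; bus BusRd; mem=80
  op3 P0: store L1 := 27 → M/I on L1; bus BusRdX; mem=70
  op4 P1: store L1 := 61 → I/M on L1; bus BusRdX Flush; mem=27
  op5 P0: store L0 := 89 → M/I on L0; bus (none); mem=80
  op6 P1: store L0 := 86 → I/M on L0; bus BusRdX Flush; mem=89
  op7 P0: load  L0 → S/S on L0; bus BusRd Flush; mem=86
  op8 P0: load  L0 → S/S on L0; bus (none); mem=86
  op9 P0: load  L2 → S/S on L2; bus BusRd; mem=70
  op10 P1: load  L2 → S/S on L2; bus (none); mem=70
  op11 P1: load  L2 → S/S on L2; bus (none); mem=70
  op12 P0: load  L1 → S/S on L1; bus BusRd Flush; mem=61
  op13 P0: load  L1 → S/S on L1; bus (none); mem=61
  op14 P0: store L0 := 78 → M/I on L0; bus BusUpgr; mem=86
  op15 P1: store L1 := 53 → I/M on L1; bus BusUpgr; mem=61
  op16 P1: store L2 := 78 → I/M on L2; bus BusUpgr; mem=70
  op17 P1: load  L2 → I/M on L2; bus (none); mem=70
  op18 P1: load  L1 → I/M on L1; bus (none); mem=61
  op19 P0: load  L2 → S/S on L2; bus BusRd Flush; mem=78
  op20 P1: store L1 := 91 → I/M on L1; bus (none); mem=61
  op21 P1: store L2 := 12 → I/M on L2; bus BusUpgr; mem=78
  op22 P0: load  L0 → M/I on L0; bus (none); mem=86
  op23 P0: store L0 := 63 → M/I on L0; bus (none); mem=86
  op24 P1: load  L0 → S/S on L0; bus BusRd Flush; mem=63
  op25 P0: store L1 := 93 → M/I on L1; bus BusRdX Flush; mem=91
  op26 P0: load  L0 → S/S on L0; bus (none); mem=63
  op27 P1: load  L1 → S/S on L1; bus BusRd Flush; mem=93
  op28 P0: load  L0 → S/S on L0; bus (none); mem=63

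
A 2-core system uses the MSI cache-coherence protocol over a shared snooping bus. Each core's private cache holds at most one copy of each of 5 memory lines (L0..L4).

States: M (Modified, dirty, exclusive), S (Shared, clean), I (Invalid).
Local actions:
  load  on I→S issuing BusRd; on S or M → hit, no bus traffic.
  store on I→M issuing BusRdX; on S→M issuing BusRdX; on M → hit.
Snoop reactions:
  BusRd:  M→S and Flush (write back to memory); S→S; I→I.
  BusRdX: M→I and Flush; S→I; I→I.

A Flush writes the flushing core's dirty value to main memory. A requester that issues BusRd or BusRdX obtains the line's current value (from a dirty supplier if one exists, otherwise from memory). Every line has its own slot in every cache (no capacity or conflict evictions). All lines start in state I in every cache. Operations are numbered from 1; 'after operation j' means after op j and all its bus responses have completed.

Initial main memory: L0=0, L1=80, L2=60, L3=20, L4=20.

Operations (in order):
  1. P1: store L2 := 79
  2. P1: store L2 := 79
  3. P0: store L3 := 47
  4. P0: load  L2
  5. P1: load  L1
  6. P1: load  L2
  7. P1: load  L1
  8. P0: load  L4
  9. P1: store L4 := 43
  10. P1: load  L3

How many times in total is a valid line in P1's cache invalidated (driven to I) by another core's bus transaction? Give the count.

  op1 P1: store L2 := 79 → I/M on L2; bus BusRdX; mem=60
  op2 P1: store L2 := 79 → I/M on L2; bus (none); mem=60
  op3 P0: store L3 := 47 → M/I on L3; bus BusRdX; mem=20
  op4 P0: load  L2 → S/S on L2; bus BusRd Flush; mem=79
  op5 P1: load  L1 → I/S on L1; bus BusRd; mem=80
  op6 P1: load  L2 → S/S on L2; bus (none); mem=79
  op7 P1: load  L1 → I/S on L1; bus (none); mem=80
  op8 P0: load  L4 → S/I on L4; bus BusRd; mem=20
  op9 P1: store L4 := 43 → I/M on L4; bus BusRdX; mem=20
  op10 P1: load  L3 → S/S on L3; bus BusRd Flush; mem=47

invalidations = 0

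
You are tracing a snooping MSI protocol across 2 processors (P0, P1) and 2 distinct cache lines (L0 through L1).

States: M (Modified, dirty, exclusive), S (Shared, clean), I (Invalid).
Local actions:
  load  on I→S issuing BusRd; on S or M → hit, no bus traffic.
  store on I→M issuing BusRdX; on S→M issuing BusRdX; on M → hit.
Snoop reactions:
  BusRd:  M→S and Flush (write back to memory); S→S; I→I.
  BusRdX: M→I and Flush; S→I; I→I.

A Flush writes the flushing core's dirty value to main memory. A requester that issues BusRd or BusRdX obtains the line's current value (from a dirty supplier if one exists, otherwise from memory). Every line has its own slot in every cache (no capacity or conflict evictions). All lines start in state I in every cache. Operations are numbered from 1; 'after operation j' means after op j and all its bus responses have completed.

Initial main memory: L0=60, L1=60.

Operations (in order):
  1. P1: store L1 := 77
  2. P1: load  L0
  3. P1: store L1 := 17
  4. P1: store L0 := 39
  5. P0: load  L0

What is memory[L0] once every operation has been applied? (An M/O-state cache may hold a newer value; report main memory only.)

memory[L0] = 39

1. P1: store L1 := 77  bus=[BusRdX]  L1: P0=I P1=M  mem[L1]=60
2. P1: load  L0  bus=[BusRd]  L0: P0=I P1=S  mem[L0]=60
3. P1: store L1 := 17  bus=[-]  L1: P0=I P1=M  mem[L1]=60
4. P1: store L0 := 39  bus=[BusRdX]  L0: P0=I P1=M  mem[L0]=60
5. P0: load  L0  bus=[BusRd,Flush]  L0: P0=S P1=S  mem[L0]=39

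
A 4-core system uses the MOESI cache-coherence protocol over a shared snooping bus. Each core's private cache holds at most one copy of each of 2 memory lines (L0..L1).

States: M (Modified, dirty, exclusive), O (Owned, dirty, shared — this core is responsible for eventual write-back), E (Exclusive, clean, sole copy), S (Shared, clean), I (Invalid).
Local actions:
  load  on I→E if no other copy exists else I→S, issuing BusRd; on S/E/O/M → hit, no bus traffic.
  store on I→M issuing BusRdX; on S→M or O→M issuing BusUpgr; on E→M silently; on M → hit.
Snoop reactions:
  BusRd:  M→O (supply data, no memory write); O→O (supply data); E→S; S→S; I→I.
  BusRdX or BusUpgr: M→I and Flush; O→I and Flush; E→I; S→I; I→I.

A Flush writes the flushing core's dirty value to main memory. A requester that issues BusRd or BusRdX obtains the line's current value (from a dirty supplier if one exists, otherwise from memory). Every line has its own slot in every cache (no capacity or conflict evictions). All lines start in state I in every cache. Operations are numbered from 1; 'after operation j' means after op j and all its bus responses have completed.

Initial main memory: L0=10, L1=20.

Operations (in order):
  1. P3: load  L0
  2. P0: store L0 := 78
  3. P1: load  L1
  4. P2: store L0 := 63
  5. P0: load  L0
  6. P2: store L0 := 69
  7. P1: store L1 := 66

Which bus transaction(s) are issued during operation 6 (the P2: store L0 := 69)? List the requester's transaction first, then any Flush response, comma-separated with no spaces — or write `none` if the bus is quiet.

bus = BusUpgr

step 1: P3: load  L0  ⟶  IIIE  (L0)  txn=BusRd  M[L0]=10
step 2: P0: store L0 := 78  ⟶  MIII  (L0)  txn=BusRdX  M[L0]=10
step 3: P1: load  L1  ⟶  IEII  (L1)  txn=BusRd  M[L1]=20
step 4: P2: store L0 := 63  ⟶  IIMI  (L0)  txn=BusRdX+Flush  M[L0]=78
step 5: P0: load  L0  ⟶  SIOI  (L0)  txn=BusRd  M[L0]=78
step 6: P2: store L0 := 69  ⟶  IIMI  (L0)  txn=BusUpgr  M[L0]=78
step 7: P1: store L1 := 66  ⟶  IMII  (L1)  txn=∅  M[L1]=20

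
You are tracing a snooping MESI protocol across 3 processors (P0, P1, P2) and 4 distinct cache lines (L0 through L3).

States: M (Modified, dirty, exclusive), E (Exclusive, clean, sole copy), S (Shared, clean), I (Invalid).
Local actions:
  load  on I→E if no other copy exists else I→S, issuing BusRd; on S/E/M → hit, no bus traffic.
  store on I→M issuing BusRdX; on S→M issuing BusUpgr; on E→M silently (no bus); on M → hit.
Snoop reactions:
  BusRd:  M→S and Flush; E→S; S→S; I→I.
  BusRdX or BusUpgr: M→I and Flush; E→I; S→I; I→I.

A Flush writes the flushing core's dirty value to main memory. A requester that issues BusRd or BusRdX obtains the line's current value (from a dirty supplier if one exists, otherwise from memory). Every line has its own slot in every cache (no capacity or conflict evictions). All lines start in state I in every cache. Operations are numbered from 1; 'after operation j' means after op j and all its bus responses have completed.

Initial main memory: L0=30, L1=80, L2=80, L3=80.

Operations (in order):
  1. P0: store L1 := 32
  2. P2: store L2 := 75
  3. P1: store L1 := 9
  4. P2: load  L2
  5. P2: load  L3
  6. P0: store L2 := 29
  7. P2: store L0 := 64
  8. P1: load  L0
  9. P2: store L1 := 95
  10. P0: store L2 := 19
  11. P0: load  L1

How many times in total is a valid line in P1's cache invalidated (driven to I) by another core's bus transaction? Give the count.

invalidations = 1

1. P0: store L1 := 32  bus=[BusRdX]  L1: P0=M P1=I P2=I  mem[L1]=80
2. P2: store L2 := 75  bus=[BusRdX]  L2: P0=I P1=I P2=M  mem[L2]=80
3. P1: store L1 := 9  bus=[BusRdX,Flush]  L1: P0=I P1=M P2=I  mem[L1]=32
4. P2: load  L2  bus=[-]  L2: P0=I P1=I P2=M  mem[L2]=80
5. P2: load  L3  bus=[BusRd]  L3: P0=I P1=I P2=E  mem[L3]=80
6. P0: store L2 := 29  bus=[BusRdX,Flush]  L2: P0=M P1=I P2=I  mem[L2]=75
7. P2: store L0 := 64  bus=[BusRdX]  L0: P0=I P1=I P2=M  mem[L0]=30
8. P1: load  L0  bus=[BusRd,Flush]  L0: P0=I P1=S P2=S  mem[L0]=64
9. P2: store L1 := 95  bus=[BusRdX,Flush]  L1: P0=I P1=I P2=M  mem[L1]=9
10. P0: store L2 := 19  bus=[-]  L2: P0=M P1=I P2=I  mem[L2]=75
11. P0: load  L1  bus=[BusRd,Flush]  L1: P0=S P1=I P2=S  mem[L1]=95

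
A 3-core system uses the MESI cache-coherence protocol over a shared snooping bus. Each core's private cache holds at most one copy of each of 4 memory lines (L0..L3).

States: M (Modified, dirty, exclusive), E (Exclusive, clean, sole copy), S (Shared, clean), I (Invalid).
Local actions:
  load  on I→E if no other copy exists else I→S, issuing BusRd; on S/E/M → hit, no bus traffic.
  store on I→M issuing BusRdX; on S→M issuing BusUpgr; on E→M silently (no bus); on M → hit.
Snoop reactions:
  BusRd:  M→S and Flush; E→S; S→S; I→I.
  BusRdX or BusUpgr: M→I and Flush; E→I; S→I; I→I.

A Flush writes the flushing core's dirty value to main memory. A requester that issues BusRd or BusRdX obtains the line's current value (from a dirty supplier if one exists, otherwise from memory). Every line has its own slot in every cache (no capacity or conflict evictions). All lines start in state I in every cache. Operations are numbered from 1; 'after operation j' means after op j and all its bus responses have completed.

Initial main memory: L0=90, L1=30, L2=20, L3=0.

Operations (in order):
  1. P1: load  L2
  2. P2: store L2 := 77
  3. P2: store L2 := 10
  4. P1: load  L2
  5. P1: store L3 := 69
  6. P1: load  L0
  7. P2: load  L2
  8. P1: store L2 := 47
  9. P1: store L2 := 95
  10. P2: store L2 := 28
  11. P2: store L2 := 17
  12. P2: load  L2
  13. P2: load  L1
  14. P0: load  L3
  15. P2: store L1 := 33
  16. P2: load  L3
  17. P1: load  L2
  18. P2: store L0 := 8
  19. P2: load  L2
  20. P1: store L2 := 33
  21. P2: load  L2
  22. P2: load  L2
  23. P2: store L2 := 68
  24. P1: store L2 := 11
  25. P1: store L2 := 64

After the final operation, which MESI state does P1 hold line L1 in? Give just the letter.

1. P1: load  L2  bus=[BusRd]  L2: P0=I P1=E P2=I  mem[L2]=20
2. P2: store L2 := 77  bus=[BusRdX]  L2: P0=I P1=I P2=M  mem[L2]=20
3. P2: store L2 := 10  bus=[-]  L2: P0=I P1=I P2=M  mem[L2]=20
4. P1: load  L2  bus=[BusRd,Flush]  L2: P0=I P1=S P2=S  mem[L2]=10
5. P1: store L3 := 69  bus=[BusRdX]  L3: P0=I P1=M P2=I  mem[L3]=0
6. P1: load  L0  bus=[BusRd]  L0: P0=I P1=E P2=I  mem[L0]=90
7. P2: load  L2  bus=[-]  L2: P0=I P1=S P2=S  mem[L2]=10
8. P1: store L2 := 47  bus=[BusUpgr]  L2: P0=I P1=M P2=I  mem[L2]=10
9. P1: store L2 := 95  bus=[-]  L2: P0=I P1=M P2=I  mem[L2]=10
10. P2: store L2 := 28  bus=[BusRdX,Flush]  L2: P0=I P1=I P2=M  mem[L2]=95
11. P2: store L2 := 17  bus=[-]  L2: P0=I P1=I P2=M  mem[L2]=95
12. P2: load  L2  bus=[-]  L2: P0=I P1=I P2=M  mem[L2]=95
13. P2: load  L1  bus=[BusRd]  L1: P0=I P1=I P2=E  mem[L1]=30
14. P0: load  L3  bus=[BusRd,Flush]  L3: P0=S P1=S P2=I  mem[L3]=69
15. P2: store L1 := 33  bus=[-]  L1: P0=I P1=I P2=M  mem[L1]=30
16. P2: load  L3  bus=[BusRd]  L3: P0=S P1=S P2=S  mem[L3]=69
17. P1: load  L2  bus=[BusRd,Flush]  L2: P0=I P1=S P2=S  mem[L2]=17
18. P2: store L0 := 8  bus=[BusRdX]  L0: P0=I P1=I P2=M  mem[L0]=90
19. P2: load  L2  bus=[-]  L2: P0=I P1=S P2=S  mem[L2]=17
20. P1: store L2 := 33  bus=[BusUpgr]  L2: P0=I P1=M P2=I  mem[L2]=17
21. P2: load  L2  bus=[BusRd,Flush]  L2: P0=I P1=S P2=S  mem[L2]=33
22. P2: load  L2  bus=[-]  L2: P0=I P1=S P2=S  mem[L2]=33
23. P2: store L2 := 68  bus=[BusUpgr]  L2: P0=I P1=I P2=M  mem[L2]=33
24. P1: store L2 := 11  bus=[BusRdX,Flush]  L2: P0=I P1=M P2=I  mem[L2]=68
25. P1: store L2 := 64  bus=[-]  L2: P0=I P1=M P2=I  mem[L2]=68

state = I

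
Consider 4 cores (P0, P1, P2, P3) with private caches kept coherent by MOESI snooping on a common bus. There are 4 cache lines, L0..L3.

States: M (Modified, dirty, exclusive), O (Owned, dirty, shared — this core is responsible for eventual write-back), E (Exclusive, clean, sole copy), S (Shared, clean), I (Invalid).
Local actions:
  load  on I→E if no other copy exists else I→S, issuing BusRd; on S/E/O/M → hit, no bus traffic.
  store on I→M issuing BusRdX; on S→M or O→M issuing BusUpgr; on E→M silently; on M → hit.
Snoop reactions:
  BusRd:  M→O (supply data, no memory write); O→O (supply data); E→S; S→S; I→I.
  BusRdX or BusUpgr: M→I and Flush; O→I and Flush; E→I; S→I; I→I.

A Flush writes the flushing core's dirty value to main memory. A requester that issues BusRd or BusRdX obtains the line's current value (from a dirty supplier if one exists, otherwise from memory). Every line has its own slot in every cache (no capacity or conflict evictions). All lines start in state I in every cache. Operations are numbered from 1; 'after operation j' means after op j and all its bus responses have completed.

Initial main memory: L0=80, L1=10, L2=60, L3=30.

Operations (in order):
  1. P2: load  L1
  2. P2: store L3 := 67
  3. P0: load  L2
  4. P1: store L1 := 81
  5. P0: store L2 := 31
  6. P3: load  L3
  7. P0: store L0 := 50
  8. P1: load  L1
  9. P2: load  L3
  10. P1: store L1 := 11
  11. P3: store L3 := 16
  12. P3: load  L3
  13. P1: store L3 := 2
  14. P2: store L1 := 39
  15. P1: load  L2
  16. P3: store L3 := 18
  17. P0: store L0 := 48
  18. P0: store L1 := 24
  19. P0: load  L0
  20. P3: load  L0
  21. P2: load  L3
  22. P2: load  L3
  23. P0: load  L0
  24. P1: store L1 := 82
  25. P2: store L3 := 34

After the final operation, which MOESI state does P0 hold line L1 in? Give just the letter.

1. P2: load  L1  bus=[BusRd]  L1: P0=I P1=I P2=E P3=I  mem[L1]=10
2. P2: store L3 := 67  bus=[BusRdX]  L3: P0=I P1=I P2=M P3=I  mem[L3]=30
3. P0: load  L2  bus=[BusRd]  L2: P0=E P1=I P2=I P3=I  mem[L2]=60
4. P1: store L1 := 81  bus=[BusRdX]  L1: P0=I P1=M P2=I P3=I  mem[L1]=10
5. P0: store L2 := 31  bus=[-]  L2: P0=M P1=I P2=I P3=I  mem[L2]=60
6. P3: load  L3  bus=[BusRd]  L3: P0=I P1=I P2=O P3=S  mem[L3]=30
7. P0: store L0 := 50  bus=[BusRdX]  L0: P0=M P1=I P2=I P3=I  mem[L0]=80
8. P1: load  L1  bus=[-]  L1: P0=I P1=M P2=I P3=I  mem[L1]=10
9. P2: load  L3  bus=[-]  L3: P0=I P1=I P2=O P3=S  mem[L3]=30
10. P1: store L1 := 11  bus=[-]  L1: P0=I P1=M P2=I P3=I  mem[L1]=10
11. P3: store L3 := 16  bus=[BusUpgr,Flush]  L3: P0=I P1=I P2=I P3=M  mem[L3]=67
12. P3: load  L3  bus=[-]  L3: P0=I P1=I P2=I P3=M  mem[L3]=67
13. P1: store L3 := 2  bus=[BusRdX,Flush]  L3: P0=I P1=M P2=I P3=I  mem[L3]=16
14. P2: store L1 := 39  bus=[BusRdX,Flush]  L1: P0=I P1=I P2=M P3=I  mem[L1]=11
15. P1: load  L2  bus=[BusRd]  L2: P0=O P1=S P2=I P3=I  mem[L2]=60
16. P3: store L3 := 18  bus=[BusRdX,Flush]  L3: P0=I P1=I P2=I P3=M  mem[L3]=2
17. P0: store L0 := 48  bus=[-]  L0: P0=M P1=I P2=I P3=I  mem[L0]=80
18. P0: store L1 := 24  bus=[BusRdX,Flush]  L1: P0=M P1=I P2=I P3=I  mem[L1]=39
19. P0: load  L0  bus=[-]  L0: P0=M P1=I P2=I P3=I  mem[L0]=80
20. P3: load  L0  bus=[BusRd]  L0: P0=O P1=I P2=I P3=S  mem[L0]=80
21. P2: load  L3  bus=[BusRd]  L3: P0=I P1=I P2=S P3=O  mem[L3]=2
22. P2: load  L3  bus=[-]  L3: P0=I P1=I P2=S P3=O  mem[L3]=2
23. P0: load  L0  bus=[-]  L0: P0=O P1=I P2=I P3=S  mem[L0]=80
24. P1: store L1 := 82  bus=[BusRdX,Flush]  L1: P0=I P1=M P2=I P3=I  mem[L1]=24
25. P2: store L3 := 34  bus=[BusUpgr,Flush]  L3: P0=I P1=I P2=M P3=I  mem[L3]=18

state = I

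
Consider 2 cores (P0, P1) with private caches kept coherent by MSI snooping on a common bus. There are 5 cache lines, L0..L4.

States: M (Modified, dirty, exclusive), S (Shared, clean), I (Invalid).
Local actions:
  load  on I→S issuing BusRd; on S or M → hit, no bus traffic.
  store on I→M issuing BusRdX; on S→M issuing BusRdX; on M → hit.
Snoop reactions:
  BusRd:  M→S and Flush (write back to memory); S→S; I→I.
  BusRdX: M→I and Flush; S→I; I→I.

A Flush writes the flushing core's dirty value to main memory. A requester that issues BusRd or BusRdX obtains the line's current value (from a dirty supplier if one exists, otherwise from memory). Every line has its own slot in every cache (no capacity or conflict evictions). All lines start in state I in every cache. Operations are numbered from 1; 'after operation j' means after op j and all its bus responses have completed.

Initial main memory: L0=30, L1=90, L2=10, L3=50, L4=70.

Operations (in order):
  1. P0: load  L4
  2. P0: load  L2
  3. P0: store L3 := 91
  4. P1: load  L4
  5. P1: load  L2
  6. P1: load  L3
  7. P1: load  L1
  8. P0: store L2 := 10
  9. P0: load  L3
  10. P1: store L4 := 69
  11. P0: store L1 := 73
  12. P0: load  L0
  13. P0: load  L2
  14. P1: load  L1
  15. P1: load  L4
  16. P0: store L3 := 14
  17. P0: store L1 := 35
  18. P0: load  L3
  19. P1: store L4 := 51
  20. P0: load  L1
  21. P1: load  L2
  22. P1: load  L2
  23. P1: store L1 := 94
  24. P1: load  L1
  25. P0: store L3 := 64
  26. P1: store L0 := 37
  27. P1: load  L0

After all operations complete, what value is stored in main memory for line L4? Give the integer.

memory[L4] = 70

1. P0: load  L4  bus=[BusRd]  L4: P0=S P1=I  mem[L4]=70
2. P0: load  L2  bus=[BusRd]  L2: P0=S P1=I  mem[L2]=10
3. P0: store L3 := 91  bus=[BusRdX]  L3: P0=M P1=I  mem[L3]=50
4. P1: load  L4  bus=[BusRd]  L4: P0=S P1=S  mem[L4]=70
5. P1: load  L2  bus=[BusRd]  L2: P0=S P1=S  mem[L2]=10
6. P1: load  L3  bus=[BusRd,Flush]  L3: P0=S P1=S  mem[L3]=91
7. P1: load  L1  bus=[BusRd]  L1: P0=I P1=S  mem[L1]=90
8. P0: store L2 := 10  bus=[BusRdX]  L2: P0=M P1=I  mem[L2]=10
9. P0: load  L3  bus=[-]  L3: P0=S P1=S  mem[L3]=91
10. P1: store L4 := 69  bus=[BusRdX]  L4: P0=I P1=M  mem[L4]=70
11. P0: store L1 := 73  bus=[BusRdX]  L1: P0=M P1=I  mem[L1]=90
12. P0: load  L0  bus=[BusRd]  L0: P0=S P1=I  mem[L0]=30
13. P0: load  L2  bus=[-]  L2: P0=M P1=I  mem[L2]=10
14. P1: load  L1  bus=[BusRd,Flush]  L1: P0=S P1=S  mem[L1]=73
15. P1: load  L4  bus=[-]  L4: P0=I P1=M  mem[L4]=70
16. P0: store L3 := 14  bus=[BusRdX]  L3: P0=M P1=I  mem[L3]=91
17. P0: store L1 := 35  bus=[BusRdX]  L1: P0=M P1=I  mem[L1]=73
18. P0: load  L3  bus=[-]  L3: P0=M P1=I  mem[L3]=91
19. P1: store L4 := 51  bus=[-]  L4: P0=I P1=M  mem[L4]=70
20. P0: load  L1  bus=[-]  L1: P0=M P1=I  mem[L1]=73
21. P1: load  L2  bus=[BusRd,Flush]  L2: P0=S P1=S  mem[L2]=10
22. P1: load  L2  bus=[-]  L2: P0=S P1=S  mem[L2]=10
23. P1: store L1 := 94  bus=[BusRdX,Flush]  L1: P0=I P1=M  mem[L1]=35
24. P1: load  L1  bus=[-]  L1: P0=I P1=M  mem[L1]=35
25. P0: store L3 := 64  bus=[-]  L3: P0=M P1=I  mem[L3]=91
26. P1: store L0 := 37  bus=[BusRdX]  L0: P0=I P1=M  mem[L0]=30
27. P1: load  L0  bus=[-]  L0: P0=I P1=M  mem[L0]=30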